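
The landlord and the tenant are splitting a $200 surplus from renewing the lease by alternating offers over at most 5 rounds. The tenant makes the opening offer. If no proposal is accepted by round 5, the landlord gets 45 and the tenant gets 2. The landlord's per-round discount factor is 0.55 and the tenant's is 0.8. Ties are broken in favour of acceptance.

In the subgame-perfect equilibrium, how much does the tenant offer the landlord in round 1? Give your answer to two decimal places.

Round 5 (the tenant proposes): the landlord gets 45 if talks fail, so the tenant offers 45 and keeps 155.
Round 4 (the landlord proposes): the tenant can get 155 next round, worth 0.8 × 155 = 124 now, so the landlord offers 124, keeping 76.
Round 3 (the tenant proposes): the landlord can get 76 next round, worth 0.55 × 76 = 41.8 now. The tenant offers 41.8 and keeps 200 − 41.8 = 158.2.
Round 2 (the landlord proposes): the tenant can get 158.2 next round, worth 0.8 × 158.2 = 126.56 now. The landlord offers 126.56 and keeps 200 − 126.56 = 73.44.
Round 1 (the tenant proposes): the landlord can get 73.44 next round, worth 0.55 × 73.44 = 40.392 now, so the tenant offers 40.392, keeping 159.608.

40.39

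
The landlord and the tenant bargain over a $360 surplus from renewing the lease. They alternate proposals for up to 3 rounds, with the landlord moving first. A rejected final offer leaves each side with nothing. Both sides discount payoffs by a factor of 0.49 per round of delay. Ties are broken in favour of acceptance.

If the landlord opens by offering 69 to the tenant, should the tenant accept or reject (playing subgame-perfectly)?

Round 3 (the landlord proposes): the tenant will accept anything ≥ 0, so the landlord offers 0 and keeps 360.
Round 2 (the tenant proposes): the landlord can get 360 next round, worth 0.49 × 360 = 176.4 now, so the tenant offers 176.4, keeping 183.6.
So by rejecting in round 1, the tenant gets 183.6 next round, worth 0.49 × 183.6 = 89.964 now.
Offer 69 < 89.964, so the tenant rejects.

Reject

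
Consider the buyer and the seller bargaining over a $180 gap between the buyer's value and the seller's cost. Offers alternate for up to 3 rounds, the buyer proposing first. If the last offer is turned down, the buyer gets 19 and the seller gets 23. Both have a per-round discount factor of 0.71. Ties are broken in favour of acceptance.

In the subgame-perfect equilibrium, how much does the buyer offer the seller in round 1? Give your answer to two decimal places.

Round 3 (the buyer proposes): the seller gets 23 if talks fail, so the buyer offers 23 and keeps 157.
Round 2 (the seller proposes): the buyer can get 157 next round, worth 0.71 × 157 = 111.47 now, so the seller offers 111.47, keeping 68.53.
Round 1 (the buyer proposes): the seller can get 68.53 next round, worth 0.71 × 68.53 = 48.6563 now. The buyer offers 48.6563 and keeps 180 − 48.6563 = 131.3437.

48.66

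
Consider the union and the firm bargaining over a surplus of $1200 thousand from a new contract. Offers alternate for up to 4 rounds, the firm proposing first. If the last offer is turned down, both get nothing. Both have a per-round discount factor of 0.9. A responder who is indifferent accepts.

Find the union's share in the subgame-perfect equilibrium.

982.8

By backward induction:
Round 4 (the union proposes): rejection yields 0 for the firm; the union offers 0 and keeps 1200.
Round 3 (the firm proposes): the union can get 1200 next round, worth 0.9 × 1200 = 1080 now. The firm offers 1080 and keeps 1200 − 1080 = 120.
Round 2 (the union proposes): the firm can get 120 next round, worth 0.9 × 120 = 108 now. The union offers 108 and keeps 1200 − 108 = 1092.
Round 1 (the firm proposes): the union can get 1092 next round, worth 0.9 × 1092 = 982.8 now, so the firm offers 982.8, keeping 217.2.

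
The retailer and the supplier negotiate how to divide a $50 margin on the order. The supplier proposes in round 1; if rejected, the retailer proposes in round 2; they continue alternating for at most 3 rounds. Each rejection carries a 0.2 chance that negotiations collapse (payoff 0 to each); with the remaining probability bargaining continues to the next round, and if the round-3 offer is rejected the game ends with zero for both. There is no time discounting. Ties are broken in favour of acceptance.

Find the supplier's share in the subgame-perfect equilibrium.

By backward induction:
Round 3 (the supplier proposes): the retailer will accept anything ≥ 0, so the supplier offers 0 and keeps 50.
Round 2 (the retailer proposes): rejecting gives the supplier an expected 0.8 × 50 = 40. The retailer offers 40 and keeps 50 − 40 = 10.
Round 1 (the supplier proposes): rejecting gives the retailer an expected 0.8 × 10 = 8; the supplier offers that and keeps 42.

42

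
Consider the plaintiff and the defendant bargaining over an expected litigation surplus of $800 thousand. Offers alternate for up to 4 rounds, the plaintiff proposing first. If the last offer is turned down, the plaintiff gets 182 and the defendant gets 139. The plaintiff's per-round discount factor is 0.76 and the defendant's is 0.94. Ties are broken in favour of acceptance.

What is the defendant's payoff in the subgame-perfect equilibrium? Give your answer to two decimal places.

595.49

Round 4 (the defendant proposes): the plaintiff gets 182 if talks fail, so the defendant offers 182 and keeps 618.
Round 3 (the plaintiff proposes): the defendant can get 618 next round, worth 0.94 × 618 = 580.92 now; the plaintiff offers that and keeps 219.08.
Round 2 (the defendant proposes): the plaintiff can get 219.08 next round, worth 0.76 × 219.08 = 166.5008 now; the defendant offers that and keeps 633.4992.
Round 1 (the plaintiff proposes): the defendant can get 633.4992 next round, worth 0.94 × 633.4992 = 595.489248 now, so the plaintiff offers 595.489248, keeping 204.510752.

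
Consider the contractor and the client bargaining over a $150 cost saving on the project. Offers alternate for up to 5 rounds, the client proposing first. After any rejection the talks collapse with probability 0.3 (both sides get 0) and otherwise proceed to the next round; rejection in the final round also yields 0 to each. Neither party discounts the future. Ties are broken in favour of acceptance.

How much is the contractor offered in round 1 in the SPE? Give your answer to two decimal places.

Round 5 (the client proposes): the contractor will accept anything ≥ 0, so the client offers 0 and keeps 150.
Round 4 (the contractor proposes): rejecting gives the client an expected 0.7 × 150 = 105; the contractor offers that and keeps 45.
Round 3 (the client proposes): rejecting gives the contractor an expected 0.7 × 45 = 31.5; the client offers that and keeps 118.5.
Round 2 (the contractor proposes): rejecting gives the client an expected 0.7 × 118.5 = 82.95. The contractor offers 82.95 and keeps 150 − 82.95 = 67.05.
Round 1 (the client proposes): rejecting gives the contractor an expected 0.7 × 67.05 = 46.935; the client offers that and keeps 103.065.

46.94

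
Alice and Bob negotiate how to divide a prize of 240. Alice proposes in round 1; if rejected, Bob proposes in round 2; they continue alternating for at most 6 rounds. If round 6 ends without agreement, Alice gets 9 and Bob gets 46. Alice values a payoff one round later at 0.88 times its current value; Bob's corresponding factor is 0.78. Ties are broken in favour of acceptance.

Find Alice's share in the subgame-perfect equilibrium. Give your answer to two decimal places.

Solve by backward induction from round 6.
Round 6 (Bob proposes): Alice gets 9 if talks fail, so Bob offers 9 and keeps 231.
Round 5 (Alice proposes): Bob can get 231 next round, worth 0.78 × 231 = 180.18 now. Alice offers 180.18 and keeps 240 − 180.18 = 59.82.
Round 4 (Bob proposes): Alice can get 59.82 next round, worth 0.88 × 59.82 = 52.6416 now. Bob offers 52.6416 and keeps 240 − 52.6416 = 187.3584.
Round 3 (Alice proposes): Bob can get 187.3584 next round, worth 0.78 × 187.3584 = 146.139552 now, so Alice offers 146.139552, keeping 93.860448.
Round 2 (Bob proposes): Alice can get 93.860448 next round, worth 0.88 × 93.860448 = 82.59719424 now; Bob offers that and keeps 157.40280576.
Round 1 (Alice proposes): Bob can get 157.40280576 next round, worth 0.78 × 157.40280576 = 122.7741884928 now. Alice offers 122.7741884928 and keeps 240 − 122.7741884928 = 117.2258115072.

117.23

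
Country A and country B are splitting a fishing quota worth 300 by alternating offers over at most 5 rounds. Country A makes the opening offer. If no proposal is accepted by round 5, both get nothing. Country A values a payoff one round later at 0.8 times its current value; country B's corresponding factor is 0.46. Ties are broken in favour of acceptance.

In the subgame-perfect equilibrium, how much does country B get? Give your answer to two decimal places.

Round 5 (country A proposes): rejection yields 0 for country B; country A offers 0 and keeps 300.
Round 4 (country B proposes): country A can get 300 next round, worth 0.8 × 300 = 240 now, so country B offers 240, keeping 60.
Round 3 (country A proposes): country B can get 60 next round, worth 0.46 × 60 = 27.6 now; country A offers that and keeps 272.4.
Round 2 (country B proposes): country A can get 272.4 next round, worth 0.8 × 272.4 = 217.92 now, so country B offers 217.92, keeping 82.08.
Round 1 (country A proposes): country B can get 82.08 next round, worth 0.46 × 82.08 = 37.7568 now. Country A offers 37.7568 and keeps 300 − 37.7568 = 262.2432.

37.76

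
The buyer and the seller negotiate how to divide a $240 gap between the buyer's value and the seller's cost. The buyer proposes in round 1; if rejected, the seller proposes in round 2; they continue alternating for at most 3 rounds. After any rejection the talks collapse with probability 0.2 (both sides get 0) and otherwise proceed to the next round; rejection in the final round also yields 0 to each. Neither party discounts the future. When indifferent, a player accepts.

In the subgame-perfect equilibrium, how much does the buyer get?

Round 3 (the buyer proposes): the seller will accept anything ≥ 0, so the buyer offers 0 and keeps 240.
Round 2 (the seller proposes): rejecting gives the buyer an expected 0.8 × 240 = 192, so the seller offers 192, keeping 48.
Round 1 (the buyer proposes): rejecting gives the seller an expected 0.8 × 48 = 38.4. The buyer offers 38.4 and keeps 240 − 38.4 = 201.6.

201.6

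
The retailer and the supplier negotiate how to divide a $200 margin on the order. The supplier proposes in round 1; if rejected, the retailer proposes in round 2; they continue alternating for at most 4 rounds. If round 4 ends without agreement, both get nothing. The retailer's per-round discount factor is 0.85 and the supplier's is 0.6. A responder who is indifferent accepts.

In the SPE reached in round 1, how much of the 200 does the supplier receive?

Solve by backward induction from round 4.
Round 4 (the retailer proposes): rejection yields 0 for the supplier; the retailer offers 0 and keeps 200.
Round 3 (the supplier proposes): the retailer can get 200 next round, worth 0.85 × 200 = 170 now; the supplier offers that and keeps 30.
Round 2 (the retailer proposes): the supplier can get 30 next round, worth 0.6 × 30 = 18 now, so the retailer offers 18, keeping 182.
Round 1 (the supplier proposes): the retailer can get 182 next round, worth 0.85 × 182 = 154.7 now. The supplier offers 154.7 and keeps 200 − 154.7 = 45.3.

45.3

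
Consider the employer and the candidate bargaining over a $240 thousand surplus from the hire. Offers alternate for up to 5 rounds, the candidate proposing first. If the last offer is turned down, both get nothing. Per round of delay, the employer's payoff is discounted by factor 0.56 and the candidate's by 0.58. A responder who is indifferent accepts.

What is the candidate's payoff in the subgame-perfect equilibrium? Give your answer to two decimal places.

165.22

By backward induction:
Round 5 (the candidate proposes): the employer will accept anything ≥ 0, so the candidate offers 0 and keeps 240.
Round 4 (the employer proposes): the candidate can get 240 next round, worth 0.58 × 240 = 139.2 now, so the employer offers 139.2, keeping 100.8.
Round 3 (the candidate proposes): the employer can get 100.8 next round, worth 0.56 × 100.8 = 56.448 now. The candidate offers 56.448 and keeps 240 − 56.448 = 183.552.
Round 2 (the employer proposes): the candidate can get 183.552 next round, worth 0.58 × 183.552 = 106.46016 now; the employer offers that and keeps 133.53984.
Round 1 (the candidate proposes): the employer can get 133.53984 next round, worth 0.56 × 133.53984 = 74.7823104 now, so the candidate offers 74.7823104, keeping 165.2176896.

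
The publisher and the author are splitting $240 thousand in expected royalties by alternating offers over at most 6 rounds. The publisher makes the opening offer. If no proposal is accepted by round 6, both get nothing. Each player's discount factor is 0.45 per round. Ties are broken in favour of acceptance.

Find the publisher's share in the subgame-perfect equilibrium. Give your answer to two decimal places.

Work backward from the last round.
Round 6 (the author proposes): the publisher will accept anything ≥ 0, so the author offers 0 and keeps 240.
Round 5 (the publisher proposes): the author can get 240 next round, worth 0.45 × 240 = 108 now; the publisher offers that and keeps 132.
Round 4 (the author proposes): the publisher can get 132 next round, worth 0.45 × 132 = 59.4 now. The author offers 59.4 and keeps 240 − 59.4 = 180.6.
Round 3 (the publisher proposes): the author can get 180.6 next round, worth 0.45 × 180.6 = 81.27 now, so the publisher offers 81.27, keeping 158.73.
Round 2 (the author proposes): the publisher can get 158.73 next round, worth 0.45 × 158.73 = 71.4285 now. The author offers 71.4285 and keeps 240 − 71.4285 = 168.5715.
Round 1 (the publisher proposes): the author can get 168.5715 next round, worth 0.45 × 168.5715 = 75.857175 now. The publisher offers 75.857175 and keeps 240 − 75.857175 = 164.142825.

164.14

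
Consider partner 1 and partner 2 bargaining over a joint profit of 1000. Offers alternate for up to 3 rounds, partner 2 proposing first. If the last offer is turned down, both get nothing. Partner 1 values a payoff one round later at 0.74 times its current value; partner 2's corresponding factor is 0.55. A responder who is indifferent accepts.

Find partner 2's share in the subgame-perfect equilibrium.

667

By backward induction:
Round 3 (partner 2 proposes): partner 1 will accept anything ≥ 0, so partner 2 offers 0 and keeps 1000.
Round 2 (partner 1 proposes): partner 2 can get 1000 next round, worth 0.55 × 1000 = 550 now. Partner 1 offers 550 and keeps 1000 − 550 = 450.
Round 1 (partner 2 proposes): partner 1 can get 450 next round, worth 0.74 × 450 = 333 now, so partner 2 offers 333, keeping 667.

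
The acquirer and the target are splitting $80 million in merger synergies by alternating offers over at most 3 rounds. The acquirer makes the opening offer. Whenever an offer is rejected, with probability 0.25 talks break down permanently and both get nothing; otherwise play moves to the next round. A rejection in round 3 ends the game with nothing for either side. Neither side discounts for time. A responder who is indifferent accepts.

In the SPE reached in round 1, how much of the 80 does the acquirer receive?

65

Round 3 (the acquirer proposes): rejection yields 0 for the target; the acquirer offers 0 and keeps 80.
Round 2 (the target proposes): rejecting gives the acquirer an expected 0.75 × 80 = 60. The target offers 60 and keeps 80 − 60 = 20.
Round 1 (the acquirer proposes): rejecting gives the target an expected 0.75 × 20 = 15, so the acquirer offers 15, keeping 65.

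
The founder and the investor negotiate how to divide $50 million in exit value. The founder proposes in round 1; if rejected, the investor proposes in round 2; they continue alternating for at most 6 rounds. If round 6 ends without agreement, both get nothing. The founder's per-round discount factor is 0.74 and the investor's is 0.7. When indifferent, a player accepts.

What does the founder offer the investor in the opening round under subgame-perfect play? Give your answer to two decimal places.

23.21

Round 6 (the investor proposes): rejection yields 0 for the founder; the investor offers 0 and keeps 50.
Round 5 (the founder proposes): the investor can get 50 next round, worth 0.7 × 50 = 35 now. The founder offers 35 and keeps 50 − 35 = 15.
Round 4 (the investor proposes): the founder can get 15 next round, worth 0.74 × 15 = 11.1 now; the investor offers that and keeps 38.9.
Round 3 (the founder proposes): the investor can get 38.9 next round, worth 0.7 × 38.9 = 27.23 now; the founder offers that and keeps 22.77.
Round 2 (the investor proposes): the founder can get 22.77 next round, worth 0.74 × 22.77 = 16.8498 now; the investor offers that and keeps 33.1502.
Round 1 (the founder proposes): the investor can get 33.1502 next round, worth 0.7 × 33.1502 = 23.20514 now; the founder offers that and keeps 26.79486.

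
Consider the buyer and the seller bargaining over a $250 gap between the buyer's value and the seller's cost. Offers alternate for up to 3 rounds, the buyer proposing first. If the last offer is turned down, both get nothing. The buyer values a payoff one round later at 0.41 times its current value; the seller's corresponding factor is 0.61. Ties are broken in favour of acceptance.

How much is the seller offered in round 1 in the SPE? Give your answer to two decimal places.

89.98

Work backward from the last round.
Round 3 (the buyer proposes): the seller will accept anything ≥ 0, so the buyer offers 0 and keeps 250.
Round 2 (the seller proposes): the buyer can get 250 next round, worth 0.41 × 250 = 102.5 now. The seller offers 102.5 and keeps 250 − 102.5 = 147.5.
Round 1 (the buyer proposes): the seller can get 147.5 next round, worth 0.61 × 147.5 = 89.975 now; the buyer offers that and keeps 160.025.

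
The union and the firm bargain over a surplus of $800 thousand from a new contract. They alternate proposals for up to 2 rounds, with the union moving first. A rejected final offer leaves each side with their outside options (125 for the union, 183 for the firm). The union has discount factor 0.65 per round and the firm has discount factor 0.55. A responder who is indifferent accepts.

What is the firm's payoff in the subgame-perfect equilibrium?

Round 2 (the firm proposes): the union gets 125 if talks fail, so the firm offers 125 and keeps 675.
Round 1 (the union proposes): the firm can get 675 next round, worth 0.55 × 675 = 371.25 now, so the union offers 371.25, keeping 428.75.

371.25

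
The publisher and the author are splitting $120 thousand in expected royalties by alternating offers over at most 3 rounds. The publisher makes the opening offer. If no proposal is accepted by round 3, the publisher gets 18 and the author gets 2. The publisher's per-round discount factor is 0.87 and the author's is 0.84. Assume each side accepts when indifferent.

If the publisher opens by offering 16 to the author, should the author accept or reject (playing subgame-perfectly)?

Work out the author's continuation value if the offer is rejected.
Round 3 (the publisher proposes): the author gets 2 if talks fail, so the publisher offers 2 and keeps 118.
Round 2 (the author proposes): the publisher can get 118 next round, worth 0.87 × 118 = 102.66 now. The author offers 102.66 and keeps 120 − 102.66 = 17.34.
So by rejecting in round 1, the author gets 17.34 next round, worth 0.84 × 17.34 = 14.5656 now.
Offer 16 ≥ 14.5656, so the author accepts.

Accept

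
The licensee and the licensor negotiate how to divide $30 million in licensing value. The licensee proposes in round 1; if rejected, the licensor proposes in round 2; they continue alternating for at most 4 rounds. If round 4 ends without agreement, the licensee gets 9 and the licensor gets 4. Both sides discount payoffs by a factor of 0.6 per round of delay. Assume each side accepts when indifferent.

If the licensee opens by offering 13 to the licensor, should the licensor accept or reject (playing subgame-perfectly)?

Work out the licensor's continuation value if the offer is rejected.
Round 4 (the licensor proposes): the licensee gets 9 if talks fail, so the licensor offers 9 and keeps 21.
Round 3 (the licensee proposes): the licensor can get 21 next round, worth 0.6 × 21 = 12.6 now; the licensee offers that and keeps 17.4.
Round 2 (the licensor proposes): the licensee can get 17.4 next round, worth 0.6 × 17.4 = 10.44 now; the licensor offers that and keeps 19.56.
So by rejecting in round 1, the licensor gets 19.56 next round, worth 0.6 × 19.56 = 11.736 now.
Offer 13 ≥ 11.736, so the licensor accepts.

Accept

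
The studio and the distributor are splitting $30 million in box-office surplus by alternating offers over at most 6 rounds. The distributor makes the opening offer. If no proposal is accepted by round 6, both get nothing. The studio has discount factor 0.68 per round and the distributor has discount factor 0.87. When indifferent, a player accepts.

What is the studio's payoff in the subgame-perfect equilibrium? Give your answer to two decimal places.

11.36

Round 6 (the studio proposes): rejection yields 0 for the distributor; the studio offers 0 and keeps 30.
Round 5 (the distributor proposes): the studio can get 30 next round, worth 0.68 × 30 = 20.4 now, so the distributor offers 20.4, keeping 9.6.
Round 4 (the studio proposes): the distributor can get 9.6 next round, worth 0.87 × 9.6 = 8.352 now; the studio offers that and keeps 21.648.
Round 3 (the distributor proposes): the studio can get 21.648 next round, worth 0.68 × 21.648 = 14.72064 now, so the distributor offers 14.72064, keeping 15.27936.
Round 2 (the studio proposes): the distributor can get 15.27936 next round, worth 0.87 × 15.27936 = 13.2930432 now. The studio offers 13.2930432 and keeps 30 − 13.2930432 = 16.7069568.
Round 1 (the distributor proposes): the studio can get 16.7069568 next round, worth 0.68 × 16.7069568 = 11.360730624 now, so the distributor offers 11.360730624, keeping 18.639269376.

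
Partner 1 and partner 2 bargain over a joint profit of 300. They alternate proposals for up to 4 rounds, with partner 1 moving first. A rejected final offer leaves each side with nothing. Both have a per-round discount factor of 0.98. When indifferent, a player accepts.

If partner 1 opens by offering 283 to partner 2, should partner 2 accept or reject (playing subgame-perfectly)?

Reject

Round 4 (partner 2 proposes): partner 1 will accept anything ≥ 0, so partner 2 offers 0 and keeps 300.
Round 3 (partner 1 proposes): partner 2 can get 300 next round, worth 0.98 × 300 = 294 now, so partner 1 offers 294, keeping 6.
Round 2 (partner 2 proposes): partner 1 can get 6 next round, worth 0.98 × 6 = 5.88 now. Partner 2 offers 5.88 and keeps 300 − 5.88 = 294.12.
So by rejecting in round 1, partner 2 gets 294.12 next round, worth 0.98 × 294.12 = 288.2376 now.
Offer 283 < 288.2376, so partner 2 rejects.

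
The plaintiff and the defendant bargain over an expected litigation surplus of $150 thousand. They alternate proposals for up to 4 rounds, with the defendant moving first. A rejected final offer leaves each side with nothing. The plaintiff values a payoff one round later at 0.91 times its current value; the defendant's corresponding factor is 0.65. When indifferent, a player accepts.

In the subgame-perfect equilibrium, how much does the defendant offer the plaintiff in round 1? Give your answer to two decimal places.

By backward induction:
Round 4 (the plaintiff proposes): the defendant will accept anything ≥ 0, so the plaintiff offers 0 and keeps 150.
Round 3 (the defendant proposes): the plaintiff can get 150 next round, worth 0.91 × 150 = 136.5 now. The defendant offers 136.5 and keeps 150 − 136.5 = 13.5.
Round 2 (the plaintiff proposes): the defendant can get 13.5 next round, worth 0.65 × 13.5 = 8.775 now, so the plaintiff offers 8.775, keeping 141.225.
Round 1 (the defendant proposes): the plaintiff can get 141.225 next round, worth 0.91 × 141.225 = 128.51475 now, so the defendant offers 128.51475, keeping 21.48525.

128.51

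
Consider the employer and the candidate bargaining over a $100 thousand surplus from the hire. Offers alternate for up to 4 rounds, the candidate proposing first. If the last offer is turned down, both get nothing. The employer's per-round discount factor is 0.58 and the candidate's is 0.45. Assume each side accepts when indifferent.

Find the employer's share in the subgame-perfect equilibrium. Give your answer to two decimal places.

Round 4 (the employer proposes): the candidate will accept anything ≥ 0, so the employer offers 0 and keeps 100.
Round 3 (the candidate proposes): the employer can get 100 next round, worth 0.58 × 100 = 58 now; the candidate offers that and keeps 42.
Round 2 (the employer proposes): the candidate can get 42 next round, worth 0.45 × 42 = 18.9 now. The employer offers 18.9 and keeps 100 − 18.9 = 81.1.
Round 1 (the candidate proposes): the employer can get 81.1 next round, worth 0.58 × 81.1 = 47.038 now. The candidate offers 47.038 and keeps 100 − 47.038 = 52.962.

47.04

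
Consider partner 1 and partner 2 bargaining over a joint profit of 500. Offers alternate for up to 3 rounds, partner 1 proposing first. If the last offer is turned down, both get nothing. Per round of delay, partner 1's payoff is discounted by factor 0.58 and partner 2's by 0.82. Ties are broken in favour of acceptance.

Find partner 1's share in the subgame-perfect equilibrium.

327.8

Round 3 (partner 1 proposes): partner 2 will accept anything ≥ 0, so partner 1 offers 0 and keeps 500.
Round 2 (partner 2 proposes): partner 1 can get 500 next round, worth 0.58 × 500 = 290 now; partner 2 offers that and keeps 210.
Round 1 (partner 1 proposes): partner 2 can get 210 next round, worth 0.82 × 210 = 172.2 now, so partner 1 offers 172.2, keeping 327.8.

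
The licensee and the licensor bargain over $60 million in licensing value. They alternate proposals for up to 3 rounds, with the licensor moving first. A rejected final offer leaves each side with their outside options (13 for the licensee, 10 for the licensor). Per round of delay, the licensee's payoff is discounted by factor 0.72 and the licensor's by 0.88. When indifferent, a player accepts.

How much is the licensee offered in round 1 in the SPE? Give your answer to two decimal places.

13.42

Round 3 (the licensor proposes): the licensee gets 13 if talks fail, so the licensor offers 13 and keeps 47.
Round 2 (the licensee proposes): the licensor can get 47 next round, worth 0.88 × 47 = 41.36 now. The licensee offers 41.36 and keeps 60 − 41.36 = 18.64.
Round 1 (the licensor proposes): the licensee can get 18.64 next round, worth 0.72 × 18.64 = 13.4208 now. The licensor offers 13.4208 and keeps 60 − 13.4208 = 46.5792.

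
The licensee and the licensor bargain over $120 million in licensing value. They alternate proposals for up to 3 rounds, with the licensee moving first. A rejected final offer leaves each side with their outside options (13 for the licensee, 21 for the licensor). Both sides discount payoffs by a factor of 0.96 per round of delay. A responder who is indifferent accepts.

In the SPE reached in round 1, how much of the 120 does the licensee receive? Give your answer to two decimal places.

Round 3 (the licensee proposes): the licensor gets 21 if talks fail, so the licensee offers 21 and keeps 99.
Round 2 (the licensor proposes): the licensee can get 99 next round, worth 0.96 × 99 = 95.04 now; the licensor offers that and keeps 24.96.
Round 1 (the licensee proposes): the licensor can get 24.96 next round, worth 0.96 × 24.96 = 23.9616 now. The licensee offers 23.9616 and keeps 120 − 23.9616 = 96.0384.

96.04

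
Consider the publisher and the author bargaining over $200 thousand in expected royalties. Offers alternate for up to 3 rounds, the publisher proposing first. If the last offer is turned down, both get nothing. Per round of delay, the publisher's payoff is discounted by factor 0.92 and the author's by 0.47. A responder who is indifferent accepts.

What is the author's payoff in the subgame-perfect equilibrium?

7.52

Round 3 (the publisher proposes): the author will accept anything ≥ 0, so the publisher offers 0 and keeps 200.
Round 2 (the author proposes): the publisher can get 200 next round, worth 0.92 × 200 = 184 now. The author offers 184 and keeps 200 − 184 = 16.
Round 1 (the publisher proposes): the author can get 16 next round, worth 0.47 × 16 = 7.52 now, so the publisher offers 7.52, keeping 192.48.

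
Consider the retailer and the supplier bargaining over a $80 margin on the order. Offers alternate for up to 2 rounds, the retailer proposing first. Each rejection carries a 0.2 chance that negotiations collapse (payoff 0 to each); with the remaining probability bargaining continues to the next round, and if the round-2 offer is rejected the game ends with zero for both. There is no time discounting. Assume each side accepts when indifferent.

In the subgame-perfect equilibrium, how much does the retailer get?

Round 2 (the supplier proposes): rejection yields 0 for the retailer; the supplier offers 0 and keeps 80.
Round 1 (the retailer proposes): rejecting gives the supplier an expected 0.8 × 80 = 64, so the retailer offers 64, keeping 16.

16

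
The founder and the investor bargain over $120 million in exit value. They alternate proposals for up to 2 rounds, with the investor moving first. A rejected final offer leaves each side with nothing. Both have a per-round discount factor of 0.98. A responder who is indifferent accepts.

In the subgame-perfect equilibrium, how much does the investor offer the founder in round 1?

By backward induction:
Round 2 (the founder proposes): the investor will accept anything ≥ 0, so the founder offers 0 and keeps 120.
Round 1 (the investor proposes): the founder can get 120 next round, worth 0.98 × 120 = 117.6 now; the investor offers that and keeps 2.4.

117.6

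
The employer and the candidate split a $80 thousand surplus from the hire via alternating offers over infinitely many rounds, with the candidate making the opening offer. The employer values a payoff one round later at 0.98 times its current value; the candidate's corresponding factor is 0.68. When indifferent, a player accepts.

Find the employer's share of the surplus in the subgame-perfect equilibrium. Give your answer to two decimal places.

75.20

In a stationary SPE each proposer offers the other exactly their discounted continuation value.
If the candidate keeps x when proposing and the employer keeps y when proposing, then x = 80 − 0.98y and y = 80 − 0.68x.
Solving: x = 80(1 − 0.98) / (1 − 0.68·0.98) = 1.6 / 0.3336 ≈ 4.7962.
The employer gets 80 − 4.7962 ≈ 75.2038.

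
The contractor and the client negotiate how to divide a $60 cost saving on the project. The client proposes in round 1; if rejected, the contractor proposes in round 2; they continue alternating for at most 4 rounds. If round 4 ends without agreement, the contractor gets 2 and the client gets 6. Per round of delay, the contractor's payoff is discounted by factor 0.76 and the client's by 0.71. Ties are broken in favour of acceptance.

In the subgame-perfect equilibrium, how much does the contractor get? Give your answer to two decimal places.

35.37

Round 4 (the contractor proposes): the client gets 6 if talks fail, so the contractor offers 6 and keeps 54.
Round 3 (the client proposes): the contractor can get 54 next round, worth 0.76 × 54 = 41.04 now. The client offers 41.04 and keeps 60 − 41.04 = 18.96.
Round 2 (the contractor proposes): the client can get 18.96 next round, worth 0.71 × 18.96 = 13.4616 now. The contractor offers 13.4616 and keeps 60 − 13.4616 = 46.5384.
Round 1 (the client proposes): the contractor can get 46.5384 next round, worth 0.76 × 46.5384 = 35.369184 now; the client offers that and keeps 24.630816.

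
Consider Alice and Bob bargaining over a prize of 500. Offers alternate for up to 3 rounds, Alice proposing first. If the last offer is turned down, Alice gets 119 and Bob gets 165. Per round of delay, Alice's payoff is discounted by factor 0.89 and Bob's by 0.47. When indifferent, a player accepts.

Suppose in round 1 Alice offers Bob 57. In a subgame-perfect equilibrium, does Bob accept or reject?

Reject

Work out Bob's continuation value if the offer is rejected.
Round 3 (Alice proposes): Bob gets 165 if talks fail, so Alice offers 165 and keeps 335.
Round 2 (Bob proposes): Alice can get 335 next round, worth 0.89 × 335 = 298.15 now, so Bob offers 298.15, keeping 201.85.
So by rejecting in round 1, Bob gets 201.85 next round, worth 0.47 × 201.85 = 94.8695 now.
Offer 57 < 94.8695, so Bob rejects.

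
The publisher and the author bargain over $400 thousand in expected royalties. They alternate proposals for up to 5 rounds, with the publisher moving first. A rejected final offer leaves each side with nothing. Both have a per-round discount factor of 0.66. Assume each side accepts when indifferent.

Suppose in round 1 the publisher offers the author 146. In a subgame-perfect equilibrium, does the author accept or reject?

Work out the author's continuation value if the offer is rejected.
Round 5 (the publisher proposes): rejection yields 0 for the author; the publisher offers 0 and keeps 400.
Round 4 (the author proposes): the publisher can get 400 next round, worth 0.66 × 400 = 264 now; the author offers that and keeps 136.
Round 3 (the publisher proposes): the author can get 136 next round, worth 0.66 × 136 = 89.76 now. The publisher offers 89.76 and keeps 400 − 89.76 = 310.24.
Round 2 (the author proposes): the publisher can get 310.24 next round, worth 0.66 × 310.24 = 204.7584 now, so the author offers 204.7584, keeping 195.2416.
So by rejecting in round 1, the author gets 195.2416 next round, worth 0.66 × 195.2416 = 128.859456 now.
Offer 146 ≥ 128.859456, so the author accepts.

Accept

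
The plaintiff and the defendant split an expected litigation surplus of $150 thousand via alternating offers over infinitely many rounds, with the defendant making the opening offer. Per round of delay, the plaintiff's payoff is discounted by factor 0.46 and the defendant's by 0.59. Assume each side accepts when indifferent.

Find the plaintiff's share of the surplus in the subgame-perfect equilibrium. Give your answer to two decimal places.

In a stationary SPE each proposer offers the other exactly their discounted continuation value.
If the defendant keeps x when proposing and the plaintiff keeps y when proposing, then x = 150 − 0.46y and y = 150 − 0.59x.
Solving: x = 150(1 − 0.46) / (1 − 0.59·0.46) = 81 / 0.7286 ≈ 111.1721.
The plaintiff gets 150 − 111.1721 ≈ 38.8279.

38.83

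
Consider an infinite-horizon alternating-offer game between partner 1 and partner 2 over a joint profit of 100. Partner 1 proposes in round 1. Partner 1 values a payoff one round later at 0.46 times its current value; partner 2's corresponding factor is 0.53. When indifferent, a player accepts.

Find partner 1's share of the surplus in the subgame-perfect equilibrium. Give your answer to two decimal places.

Let x be partner 1's share when partner 1 proposes and y be partner 2's share when partner 2 proposes.
Partner 2 accepts iff offered ≥ 0.53·y, so x = 100 − 0.53y. Symmetrically y = 100 − 0.46x.
Substituting: x = 100 − 0.53(100 − 0.46x), giving x(1 − 0.46·0.53) = 100(1 − 0.53).
So x = 100 × 0.47 / 0.7562 ≈ 62.1529, and partner 2 receives 100 − x ≈ 37.8471.

62.15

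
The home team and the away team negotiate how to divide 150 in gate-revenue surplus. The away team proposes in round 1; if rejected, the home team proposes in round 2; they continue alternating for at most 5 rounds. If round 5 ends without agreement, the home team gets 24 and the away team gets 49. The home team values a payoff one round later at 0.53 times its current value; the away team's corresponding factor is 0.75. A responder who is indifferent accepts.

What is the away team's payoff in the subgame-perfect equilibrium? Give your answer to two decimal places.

118.43

Work backward from the last round.
Round 5 (the away team proposes): the home team gets 24 if talks fail, so the away team offers 24 and keeps 126.
Round 4 (the home team proposes): the away team can get 126 next round, worth 0.75 × 126 = 94.5 now, so the home team offers 94.5, keeping 55.5.
Round 3 (the away team proposes): the home team can get 55.5 next round, worth 0.53 × 55.5 = 29.415 now, so the away team offers 29.415, keeping 120.585.
Round 2 (the home team proposes): the away team can get 120.585 next round, worth 0.75 × 120.585 = 90.43875 now. The home team offers 90.43875 and keeps 150 − 90.43875 = 59.56125.
Round 1 (the away team proposes): the home team can get 59.56125 next round, worth 0.53 × 59.56125 = 31.5674625 now, so the away team offers 31.5674625, keeping 118.4325375.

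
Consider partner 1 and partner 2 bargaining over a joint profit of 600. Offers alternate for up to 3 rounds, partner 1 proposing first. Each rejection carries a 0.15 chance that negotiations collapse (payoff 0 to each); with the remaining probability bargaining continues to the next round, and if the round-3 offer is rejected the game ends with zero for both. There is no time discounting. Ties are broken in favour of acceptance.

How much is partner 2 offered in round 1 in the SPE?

76.5

Round 3 (partner 1 proposes): rejection yields 0 for partner 2; partner 1 offers 0 and keeps 600.
Round 2 (partner 2 proposes): rejecting gives partner 1 an expected 0.85 × 600 = 510. Partner 2 offers 510 and keeps 600 − 510 = 90.
Round 1 (partner 1 proposes): rejecting gives partner 2 an expected 0.85 × 90 = 76.5. Partner 1 offers 76.5 and keeps 600 − 76.5 = 523.5.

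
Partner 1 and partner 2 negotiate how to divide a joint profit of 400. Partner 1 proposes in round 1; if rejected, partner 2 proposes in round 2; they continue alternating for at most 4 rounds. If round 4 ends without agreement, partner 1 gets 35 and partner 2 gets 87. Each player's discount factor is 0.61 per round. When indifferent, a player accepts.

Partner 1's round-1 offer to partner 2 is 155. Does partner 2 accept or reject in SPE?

Work out partner 2's continuation value if the offer is rejected.
Round 4 (partner 2 proposes): partner 1 gets 35 if talks fail, so partner 2 offers 35 and keeps 365.
Round 3 (partner 1 proposes): partner 2 can get 365 next round, worth 0.61 × 365 = 222.65 now; partner 1 offers that and keeps 177.35.
Round 2 (partner 2 proposes): partner 1 can get 177.35 next round, worth 0.61 × 177.35 = 108.1835 now. Partner 2 offers 108.1835 and keeps 400 − 108.1835 = 291.8165.
So by rejecting in round 1, partner 2 gets 291.8165 next round, worth 0.61 × 291.8165 = 178.008065 now.
Offer 155 < 178.008065, so partner 2 rejects.

Reject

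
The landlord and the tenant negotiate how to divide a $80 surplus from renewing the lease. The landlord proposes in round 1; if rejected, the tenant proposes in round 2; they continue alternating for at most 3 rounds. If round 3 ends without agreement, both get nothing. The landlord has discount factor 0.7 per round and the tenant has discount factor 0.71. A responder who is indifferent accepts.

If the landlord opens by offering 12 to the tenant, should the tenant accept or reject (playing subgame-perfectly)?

Work out the tenant's continuation value if the offer is rejected.
Round 3 (the landlord proposes): the tenant will accept anything ≥ 0, so the landlord offers 0 and keeps 80.
Round 2 (the tenant proposes): the landlord can get 80 next round, worth 0.7 × 80 = 56 now; the tenant offers that and keeps 24.
So by rejecting in round 1, the tenant gets 24 next round, worth 0.71 × 24 = 17.04 now.
Offer 12 < 17.04, so the tenant rejects.

Reject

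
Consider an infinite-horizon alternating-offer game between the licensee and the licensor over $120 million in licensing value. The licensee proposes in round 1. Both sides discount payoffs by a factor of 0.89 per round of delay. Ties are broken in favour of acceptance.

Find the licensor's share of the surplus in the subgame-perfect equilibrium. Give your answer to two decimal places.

56.51

When the licensee proposes, the licensor accepts any offer worth at least 0.89 times what the licensor would get by proposing next round; and vice versa.
This gives x = 120 − 0.89y and y = 120 − 0.89x, where x and y are each side's share when it proposes.
Hence (1 − 0.89·0.89)x = 120(1 − 0.89), i.e. 0.2079·x = 13.2.
x ≈ 63.4921; the licensor's share is 120 − x ≈ 56.5079.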